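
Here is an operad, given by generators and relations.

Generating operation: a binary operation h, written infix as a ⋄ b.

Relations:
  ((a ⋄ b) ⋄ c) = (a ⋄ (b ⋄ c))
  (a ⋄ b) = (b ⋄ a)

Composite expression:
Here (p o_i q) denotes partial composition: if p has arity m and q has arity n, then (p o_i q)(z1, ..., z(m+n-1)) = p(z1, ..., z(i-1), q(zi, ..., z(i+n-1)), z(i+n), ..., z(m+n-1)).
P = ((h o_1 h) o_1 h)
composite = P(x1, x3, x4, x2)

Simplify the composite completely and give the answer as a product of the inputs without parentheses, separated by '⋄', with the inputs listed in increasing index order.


x1 ⋄ x2 ⋄ x3 ⋄ x4


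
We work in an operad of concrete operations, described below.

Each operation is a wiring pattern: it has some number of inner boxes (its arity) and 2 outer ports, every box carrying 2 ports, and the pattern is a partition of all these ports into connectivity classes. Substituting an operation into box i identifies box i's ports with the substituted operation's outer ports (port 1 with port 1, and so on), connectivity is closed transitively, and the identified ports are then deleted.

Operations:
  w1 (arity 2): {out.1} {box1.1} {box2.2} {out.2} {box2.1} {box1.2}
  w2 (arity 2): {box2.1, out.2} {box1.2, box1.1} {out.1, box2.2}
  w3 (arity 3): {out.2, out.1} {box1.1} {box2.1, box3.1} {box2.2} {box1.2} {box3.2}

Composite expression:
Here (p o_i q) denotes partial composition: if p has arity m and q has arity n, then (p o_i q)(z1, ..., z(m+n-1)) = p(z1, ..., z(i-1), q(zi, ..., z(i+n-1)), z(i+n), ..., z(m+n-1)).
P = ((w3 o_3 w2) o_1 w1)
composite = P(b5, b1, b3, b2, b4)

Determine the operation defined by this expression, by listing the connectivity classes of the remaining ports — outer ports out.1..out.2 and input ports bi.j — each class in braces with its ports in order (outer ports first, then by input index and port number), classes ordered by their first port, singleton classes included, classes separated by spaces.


{out.1, out.2} {b1.1} {b1.2} {b2.1, b2.2} {b3.1, b4.2} {b3.2} {b4.1} {b5.1} {b5.2}


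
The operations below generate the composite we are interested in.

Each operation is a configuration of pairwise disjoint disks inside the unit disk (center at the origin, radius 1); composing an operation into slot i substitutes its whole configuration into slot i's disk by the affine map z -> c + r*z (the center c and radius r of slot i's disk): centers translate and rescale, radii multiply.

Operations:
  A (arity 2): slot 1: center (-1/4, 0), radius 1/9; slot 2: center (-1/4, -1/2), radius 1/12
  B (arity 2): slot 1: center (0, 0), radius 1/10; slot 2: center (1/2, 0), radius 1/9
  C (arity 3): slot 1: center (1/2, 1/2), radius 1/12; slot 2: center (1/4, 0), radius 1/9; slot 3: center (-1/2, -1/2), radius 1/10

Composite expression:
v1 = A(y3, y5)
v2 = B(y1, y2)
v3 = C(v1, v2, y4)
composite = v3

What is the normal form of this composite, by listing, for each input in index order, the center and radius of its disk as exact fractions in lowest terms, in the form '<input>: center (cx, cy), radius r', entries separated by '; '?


Follow each y-input down from C: c' goes to c + r*c', radius to r*r'.
tracing y3 down its 2-map path: center (23/48, 1/2), radius 1/108
tracing y5 down its 2-map path: center (23/48, 11/24), radius 1/144
tracing y1 down its 2-map path: center (1/4, 0), radius 1/90
tracing y2 down its 2-map path: center (11/36, 0), radius 1/81
tracing y4 down its 1-map path: center (-1/2, -1/2), radius 1/10

y1: center (1/4, 0), radius 1/90; y2: center (11/36, 0), radius 1/81; y3: center (23/48, 1/2), radius 1/108; y4: center (-1/2, -1/2), radius 1/10; y5: center (23/48, 11/24), radius 1/144


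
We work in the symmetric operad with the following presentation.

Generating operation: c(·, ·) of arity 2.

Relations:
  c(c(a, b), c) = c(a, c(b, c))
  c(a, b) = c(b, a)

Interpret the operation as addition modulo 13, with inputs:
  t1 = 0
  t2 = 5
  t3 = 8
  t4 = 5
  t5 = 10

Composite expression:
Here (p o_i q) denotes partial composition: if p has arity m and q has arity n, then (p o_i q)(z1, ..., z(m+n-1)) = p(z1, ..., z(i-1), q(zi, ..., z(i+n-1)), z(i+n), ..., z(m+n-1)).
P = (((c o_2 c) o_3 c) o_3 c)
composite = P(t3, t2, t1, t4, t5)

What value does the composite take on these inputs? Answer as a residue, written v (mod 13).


2 (mod 13)


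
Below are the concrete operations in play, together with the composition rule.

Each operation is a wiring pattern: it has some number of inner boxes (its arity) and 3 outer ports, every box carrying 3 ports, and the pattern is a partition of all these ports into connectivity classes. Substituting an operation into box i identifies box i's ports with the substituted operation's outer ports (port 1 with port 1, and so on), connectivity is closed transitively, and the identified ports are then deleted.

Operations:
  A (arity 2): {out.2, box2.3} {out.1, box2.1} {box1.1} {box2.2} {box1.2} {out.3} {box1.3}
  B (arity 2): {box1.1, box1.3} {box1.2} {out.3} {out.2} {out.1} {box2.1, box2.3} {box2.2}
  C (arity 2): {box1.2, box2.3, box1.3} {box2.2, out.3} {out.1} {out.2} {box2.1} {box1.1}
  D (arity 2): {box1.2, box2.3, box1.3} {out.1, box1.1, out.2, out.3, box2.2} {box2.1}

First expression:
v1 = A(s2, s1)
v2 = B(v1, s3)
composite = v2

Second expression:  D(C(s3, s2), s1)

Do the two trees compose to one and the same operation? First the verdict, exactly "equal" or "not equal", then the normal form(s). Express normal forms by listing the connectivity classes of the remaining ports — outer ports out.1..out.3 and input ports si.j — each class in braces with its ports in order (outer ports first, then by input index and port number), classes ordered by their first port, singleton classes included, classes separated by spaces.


The first expression, normalized: {out.1} {out.2} {out.3} {s1.1} {s1.2} {s1.3} {s2.1} {s2.2} {s2.3} {s3.1, s3.3} {s3.2}
The second expression, normalized: {out.1, out.2, out.3, s1.2} {s1.1} {s1.3, s2.2} {s2.1} {s2.3, s3.2, s3.3} {s3.1}
Different reductions; not equal.

not equal: they reduce to {out.1} {out.2} {out.3} {s1.1} {s1.2} {s1.3} {s2.1} {s2.2} {s2.3} {s3.1, s3.3} {s3.2} and {out.1, out.2, out.3, s1.2} {s1.1} {s1.3, s2.2} {s2.1} {s2.3, s3.2, s3.3} {s3.1}


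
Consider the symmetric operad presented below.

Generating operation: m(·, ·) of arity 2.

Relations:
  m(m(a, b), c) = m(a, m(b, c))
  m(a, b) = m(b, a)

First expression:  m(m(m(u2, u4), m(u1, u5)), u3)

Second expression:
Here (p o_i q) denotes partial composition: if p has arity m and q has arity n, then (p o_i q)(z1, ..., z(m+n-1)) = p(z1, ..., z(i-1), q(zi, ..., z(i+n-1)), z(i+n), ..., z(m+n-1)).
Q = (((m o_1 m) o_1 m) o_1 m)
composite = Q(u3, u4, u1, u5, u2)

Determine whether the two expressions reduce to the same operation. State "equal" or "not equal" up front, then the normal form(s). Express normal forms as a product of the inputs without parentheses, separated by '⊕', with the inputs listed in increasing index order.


In normal form, the first expression is u1 ⊕ u2 ⊕ u3 ⊕ u4 ⊕ u5
In normal form, the second expression is u1 ⊕ u2 ⊕ u3 ⊕ u4 ⊕ u5
Same normal form: equal.

equal: each reduces to u1 ⊕ u2 ⊕ u3 ⊕ u4 ⊕ u5


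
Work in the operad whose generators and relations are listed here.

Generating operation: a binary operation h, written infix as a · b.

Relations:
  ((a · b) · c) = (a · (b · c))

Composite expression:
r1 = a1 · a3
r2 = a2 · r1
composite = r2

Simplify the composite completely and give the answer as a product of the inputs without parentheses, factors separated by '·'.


a2 · a1 · a3

All parenthesizations of h agree; list the a-inputs left to right.
(a1 · a3) collapses to a1 · a3
(a2 · (a1 · a3)) collapses to a2 · a1 · a3


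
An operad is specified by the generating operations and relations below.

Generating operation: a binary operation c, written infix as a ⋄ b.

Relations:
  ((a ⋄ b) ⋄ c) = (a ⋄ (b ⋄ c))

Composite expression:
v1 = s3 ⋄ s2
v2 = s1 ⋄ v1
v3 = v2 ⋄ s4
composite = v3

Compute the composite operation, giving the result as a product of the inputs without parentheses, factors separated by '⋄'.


s1 ⋄ s3 ⋄ s2 ⋄ s4

The c-tree's shape is irrelevant; the s-reading-order decides.
(s3 ⋄ s2) flattens to s3 ⋄ s2
(s1 ⋄ (s3 ⋄ s2)) flattens to s1 ⋄ s3 ⋄ s2
((s1 ⋄ (s3 ⋄ s2)) ⋄ s4) flattens to s1 ⋄ s3 ⋄ s2 ⋄ s4


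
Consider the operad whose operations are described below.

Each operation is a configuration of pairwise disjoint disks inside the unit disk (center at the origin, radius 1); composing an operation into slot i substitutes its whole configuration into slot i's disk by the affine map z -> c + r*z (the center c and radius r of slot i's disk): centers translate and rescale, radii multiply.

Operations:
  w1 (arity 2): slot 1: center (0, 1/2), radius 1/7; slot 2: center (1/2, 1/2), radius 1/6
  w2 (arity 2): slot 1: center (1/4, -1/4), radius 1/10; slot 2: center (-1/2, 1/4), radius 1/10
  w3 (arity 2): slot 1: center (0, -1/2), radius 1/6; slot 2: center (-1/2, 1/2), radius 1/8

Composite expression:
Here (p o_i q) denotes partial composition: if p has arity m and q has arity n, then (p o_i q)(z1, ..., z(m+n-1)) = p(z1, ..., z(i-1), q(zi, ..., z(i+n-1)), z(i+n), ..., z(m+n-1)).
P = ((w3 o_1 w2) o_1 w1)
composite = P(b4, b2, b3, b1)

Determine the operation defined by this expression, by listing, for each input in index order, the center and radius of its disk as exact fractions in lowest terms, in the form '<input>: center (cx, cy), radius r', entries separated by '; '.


Affine substitution under w3: radii multiply and b-centers shift.
b4: after 3 affine steps, its disk has center (1/24, -8/15), radius 1/420
b2: after 3 affine steps, its disk has center (1/20, -8/15), radius 1/360
b3: after 2 affine steps, its disk has center (-1/12, -11/24), radius 1/60
b1: after 1 affine step, its disk has center (-1/2, 1/2), radius 1/8

b1: center (-1/2, 1/2), radius 1/8; b2: center (1/20, -8/15), radius 1/360; b3: center (-1/12, -11/24), radius 1/60; b4: center (1/24, -8/15), radius 1/420


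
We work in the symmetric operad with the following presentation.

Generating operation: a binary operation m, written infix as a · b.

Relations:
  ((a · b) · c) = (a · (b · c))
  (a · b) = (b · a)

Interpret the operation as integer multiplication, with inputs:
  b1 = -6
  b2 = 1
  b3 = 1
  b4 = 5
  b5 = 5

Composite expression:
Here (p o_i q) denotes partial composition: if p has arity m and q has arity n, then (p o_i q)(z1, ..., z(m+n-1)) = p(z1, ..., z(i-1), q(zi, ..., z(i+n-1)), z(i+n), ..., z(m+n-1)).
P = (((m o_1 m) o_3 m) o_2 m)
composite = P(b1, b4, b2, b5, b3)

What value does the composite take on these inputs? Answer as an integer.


(b4 · b2) = 5
(b1 · (b4 · b2)) = -30
(b5 · b3) = 5
((b1 · (b4 · b2)) · (b5 · b3)) = -150

-150


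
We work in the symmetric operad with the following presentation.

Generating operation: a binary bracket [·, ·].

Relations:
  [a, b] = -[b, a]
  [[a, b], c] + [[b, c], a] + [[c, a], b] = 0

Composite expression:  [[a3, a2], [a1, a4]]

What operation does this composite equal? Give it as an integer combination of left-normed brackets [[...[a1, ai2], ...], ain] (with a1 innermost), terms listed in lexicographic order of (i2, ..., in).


[[[a1, a4], a2], a3] - [[[a1, a4], a3], a2]

Skip Jacobi rewriting: expand, keep a1-initial words, read off terms.
Composite bracket: [[a3, a2], [a1, a4]]
The bracket unfolds into 8 signed words via [a, b] = ab - ba (2^3 = 8).
Coefficients come from the a1-initial words:
  a1a4a2a3 (sign +1) contributes +[[[a1, a4], a2], a3]
  a1a4a3a2 (sign -1) contributes -[[[a1, a4], a3], a2]


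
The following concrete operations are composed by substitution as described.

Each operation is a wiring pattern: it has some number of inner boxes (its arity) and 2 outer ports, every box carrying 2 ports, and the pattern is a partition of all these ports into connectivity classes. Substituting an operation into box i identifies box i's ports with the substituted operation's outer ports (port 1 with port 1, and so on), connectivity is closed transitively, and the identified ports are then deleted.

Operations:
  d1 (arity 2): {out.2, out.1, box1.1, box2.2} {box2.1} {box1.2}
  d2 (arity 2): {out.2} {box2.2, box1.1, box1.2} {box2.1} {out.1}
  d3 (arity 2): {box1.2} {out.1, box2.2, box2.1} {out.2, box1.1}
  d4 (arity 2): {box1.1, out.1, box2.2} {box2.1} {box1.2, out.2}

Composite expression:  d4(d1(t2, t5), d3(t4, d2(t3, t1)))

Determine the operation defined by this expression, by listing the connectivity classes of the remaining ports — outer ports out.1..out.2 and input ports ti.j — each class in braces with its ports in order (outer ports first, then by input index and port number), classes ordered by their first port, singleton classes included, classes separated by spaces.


Connectivity passes through glued d4-boundaries; trace each wire chain.
through d1, on inputs (t2, t5): {out.1, out.2, t2.1, t5.2} {t2.2} {t5.1} (out.j = stage outer ports)
through d2, on inputs (t3, t1): {out.1} {out.2} {t1.1} {t1.2, t3.1, t3.2} (out.j = stage outer ports)
through d3, on inputs (t4, t3, t1): {out.1} {out.2, t4.1} {t1.1} {t1.2, t3.1, t3.2} {t4.2} (out.j = stage outer ports)
through d4, on inputs (t2, t5, t4, t3, t1): {out.1, out.2, t2.1, t4.1, t5.2} {t1.1} {t1.2, t3.1, t3.2} {t2.2} {t4.2} {t5.1} (out.j = stage outer ports)

{out.1, out.2, t2.1, t4.1, t5.2} {t1.1} {t1.2, t3.1, t3.2} {t2.2} {t4.2} {t5.1}


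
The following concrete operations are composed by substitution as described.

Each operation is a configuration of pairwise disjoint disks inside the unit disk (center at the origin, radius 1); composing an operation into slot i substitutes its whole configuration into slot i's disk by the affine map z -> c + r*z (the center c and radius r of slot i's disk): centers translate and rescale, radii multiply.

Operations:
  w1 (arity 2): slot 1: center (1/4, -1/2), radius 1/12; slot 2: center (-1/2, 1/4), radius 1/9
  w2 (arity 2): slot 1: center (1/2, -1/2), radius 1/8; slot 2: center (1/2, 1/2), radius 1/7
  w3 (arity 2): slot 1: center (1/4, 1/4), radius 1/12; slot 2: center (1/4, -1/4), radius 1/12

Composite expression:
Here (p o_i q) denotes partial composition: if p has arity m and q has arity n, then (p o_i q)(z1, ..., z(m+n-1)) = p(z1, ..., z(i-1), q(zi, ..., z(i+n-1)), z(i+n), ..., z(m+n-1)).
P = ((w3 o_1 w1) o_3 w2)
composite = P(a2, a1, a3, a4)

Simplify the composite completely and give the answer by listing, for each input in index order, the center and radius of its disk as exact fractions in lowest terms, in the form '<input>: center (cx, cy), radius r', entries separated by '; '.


Affine substitution under w3: radii multiply and a-centers shift.
tracing a2 down its 2-map path: center (13/48, 5/24), radius 1/144
tracing a1 down its 2-map path: center (5/24, 13/48), radius 1/108
tracing a3 down its 2-map path: center (7/24, -7/24), radius 1/96
tracing a4 down its 2-map path: center (7/24, -5/24), radius 1/84

a1: center (5/24, 13/48), radius 1/108; a2: center (13/48, 5/24), radius 1/144; a3: center (7/24, -7/24), radius 1/96; a4: center (7/24, -5/24), radius 1/84


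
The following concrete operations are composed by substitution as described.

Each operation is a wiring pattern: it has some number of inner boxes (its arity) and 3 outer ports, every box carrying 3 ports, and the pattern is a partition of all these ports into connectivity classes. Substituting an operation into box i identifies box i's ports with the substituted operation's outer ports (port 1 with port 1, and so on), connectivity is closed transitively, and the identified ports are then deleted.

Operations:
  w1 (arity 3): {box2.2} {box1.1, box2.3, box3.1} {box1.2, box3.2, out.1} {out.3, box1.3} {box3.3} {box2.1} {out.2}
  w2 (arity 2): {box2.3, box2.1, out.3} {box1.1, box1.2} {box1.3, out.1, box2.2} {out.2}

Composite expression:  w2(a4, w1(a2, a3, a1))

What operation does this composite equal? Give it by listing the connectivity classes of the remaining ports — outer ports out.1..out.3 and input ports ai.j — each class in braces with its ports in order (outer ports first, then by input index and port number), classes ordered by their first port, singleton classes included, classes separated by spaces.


{out.1, a4.3} {out.2} {out.3, a1.2, a2.2, a2.3} {a1.1, a2.1, a3.3} {a1.3} {a3.1} {a3.2} {a4.1, a4.2}

Two ports join when wires chain via w2-identified ports.
the subtree at w1 composes to {out.1, a1.2, a2.2} {out.2} {out.3, a2.3} {a1.1, a2.1, a3.3} {a1.3} {a3.1} {a3.2} on (a2, a3, a1); out.j = own outer ports
the subtree at w2 composes to {out.1, a4.3} {out.2} {out.3, a1.2, a2.2, a2.3} {a1.1, a2.1, a3.3} {a1.3} {a3.1} {a3.2} {a4.1, a4.2} on (a4, a2, a3, a1); out.j = own outer ports


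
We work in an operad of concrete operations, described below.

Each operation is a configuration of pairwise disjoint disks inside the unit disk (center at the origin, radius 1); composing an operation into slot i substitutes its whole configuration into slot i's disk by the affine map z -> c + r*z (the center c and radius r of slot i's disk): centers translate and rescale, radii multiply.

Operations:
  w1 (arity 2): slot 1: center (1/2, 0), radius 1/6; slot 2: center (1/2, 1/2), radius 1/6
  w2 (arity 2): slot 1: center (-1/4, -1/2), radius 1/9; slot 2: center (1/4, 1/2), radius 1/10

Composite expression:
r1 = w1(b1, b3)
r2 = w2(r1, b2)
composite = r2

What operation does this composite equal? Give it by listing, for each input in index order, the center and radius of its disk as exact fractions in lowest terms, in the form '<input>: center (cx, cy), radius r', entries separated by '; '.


b1: center (-7/36, -1/2), radius 1/54; b2: center (1/4, 1/2), radius 1/10; b3: center (-7/36, -4/9), radius 1/54


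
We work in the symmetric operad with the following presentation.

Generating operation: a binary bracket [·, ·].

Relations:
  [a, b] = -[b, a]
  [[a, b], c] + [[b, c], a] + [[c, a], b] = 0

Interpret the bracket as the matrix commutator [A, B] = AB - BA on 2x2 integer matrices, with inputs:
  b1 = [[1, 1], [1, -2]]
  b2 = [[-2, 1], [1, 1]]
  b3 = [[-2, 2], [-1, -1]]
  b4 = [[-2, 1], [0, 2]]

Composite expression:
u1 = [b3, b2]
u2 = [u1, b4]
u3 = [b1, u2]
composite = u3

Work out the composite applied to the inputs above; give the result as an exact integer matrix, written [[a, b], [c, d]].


[[-42, 86], [40, 42]]


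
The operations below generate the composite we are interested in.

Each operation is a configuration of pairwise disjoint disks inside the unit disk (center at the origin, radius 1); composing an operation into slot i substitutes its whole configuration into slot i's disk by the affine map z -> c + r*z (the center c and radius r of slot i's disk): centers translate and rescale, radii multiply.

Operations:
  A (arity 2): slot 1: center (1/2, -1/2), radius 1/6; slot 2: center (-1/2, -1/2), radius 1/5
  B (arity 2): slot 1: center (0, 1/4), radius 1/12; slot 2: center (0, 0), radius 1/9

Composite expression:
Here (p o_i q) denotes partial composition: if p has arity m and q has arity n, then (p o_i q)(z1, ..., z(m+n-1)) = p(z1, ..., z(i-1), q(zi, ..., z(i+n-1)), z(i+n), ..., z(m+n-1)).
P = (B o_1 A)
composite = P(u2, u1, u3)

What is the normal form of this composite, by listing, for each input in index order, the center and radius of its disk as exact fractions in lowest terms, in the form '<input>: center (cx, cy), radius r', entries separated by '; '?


u1: center (-1/24, 5/24), radius 1/60; u2: center (1/24, 5/24), radius 1/72; u3: center (0, 0), radius 1/9


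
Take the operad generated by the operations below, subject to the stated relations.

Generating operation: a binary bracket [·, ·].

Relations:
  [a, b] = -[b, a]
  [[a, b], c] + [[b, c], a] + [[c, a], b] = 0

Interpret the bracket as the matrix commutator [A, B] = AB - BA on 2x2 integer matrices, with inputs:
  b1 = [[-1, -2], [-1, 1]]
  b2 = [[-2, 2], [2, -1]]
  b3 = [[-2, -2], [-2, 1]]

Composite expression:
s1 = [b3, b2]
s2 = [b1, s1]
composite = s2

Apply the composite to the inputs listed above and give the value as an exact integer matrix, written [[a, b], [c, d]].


[b3, b2] = [[0, -8], [8, 0]]
[b1, [b3, b2]] = [[-24, 16], [16, 24]]

[[-24, 16], [16, 24]]


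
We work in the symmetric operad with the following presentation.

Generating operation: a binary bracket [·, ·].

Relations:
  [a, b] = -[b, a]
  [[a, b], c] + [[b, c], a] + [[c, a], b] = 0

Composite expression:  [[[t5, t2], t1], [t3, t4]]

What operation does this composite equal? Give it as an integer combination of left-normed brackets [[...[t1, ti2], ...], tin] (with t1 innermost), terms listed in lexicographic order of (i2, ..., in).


Expand each bracket as ab - ba; the t1-initial words give the coefficients.
Composite bracket: [[[t5, t2], t1], [t3, t4]]
Each bracket splits as ab - ba, giving 16 signed words (2^4 = 16).
Only words starting with t1 matter:
  sign of t1t2t5t3t4 is +1, so it contributes +[[[[t1, t2], t5], t3], t4]
  sign of t1t2t5t4t3 is -1, so it contributes -[[[[t1, t2], t5], t4], t3]
  sign of t1t5t2t3t4 is -1, so it contributes -[[[[t1, t5], t2], t3], t4]
  sign of t1t5t2t4t3 is +1, so it contributes +[[[[t1, t5], t2], t4], t3]

[[[[t1, t2], t5], t3], t4] - [[[[t1, t2], t5], t4], t3] - [[[[t1, t5], t2], t3], t4] + [[[[t1, t5], t2], t4], t3]


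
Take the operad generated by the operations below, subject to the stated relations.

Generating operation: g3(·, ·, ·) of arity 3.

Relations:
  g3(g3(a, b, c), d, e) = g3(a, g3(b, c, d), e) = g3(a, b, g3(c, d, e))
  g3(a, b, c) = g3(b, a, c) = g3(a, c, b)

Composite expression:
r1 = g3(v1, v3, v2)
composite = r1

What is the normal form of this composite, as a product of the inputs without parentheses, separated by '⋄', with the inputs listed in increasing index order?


v1 ⋄ v2 ⋄ v3

Any arrangement under g3 is one operation, so sort the v-inputs.
g3(v1, v3, v2) spells out as v1 ⋄ v3 ⋄ v2
reordering the factors by index: v1 ⋄ v2 ⋄ v3


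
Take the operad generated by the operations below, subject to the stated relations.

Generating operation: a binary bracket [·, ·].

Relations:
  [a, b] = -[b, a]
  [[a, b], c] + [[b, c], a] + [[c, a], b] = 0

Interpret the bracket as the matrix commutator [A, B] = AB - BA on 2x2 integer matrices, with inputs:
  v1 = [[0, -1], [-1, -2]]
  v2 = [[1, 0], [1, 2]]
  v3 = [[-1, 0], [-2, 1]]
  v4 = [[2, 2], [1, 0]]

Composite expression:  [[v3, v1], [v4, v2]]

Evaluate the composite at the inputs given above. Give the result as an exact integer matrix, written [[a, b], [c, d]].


[v3, v1] = [[-2, 2], [-6, 2]]
[v4, v2] = [[2, 2], [-3, -2]]
[[v3, v1], [v4, v2]] = [[6, -16], [-36, -6]]

[[6, -16], [-36, -6]]


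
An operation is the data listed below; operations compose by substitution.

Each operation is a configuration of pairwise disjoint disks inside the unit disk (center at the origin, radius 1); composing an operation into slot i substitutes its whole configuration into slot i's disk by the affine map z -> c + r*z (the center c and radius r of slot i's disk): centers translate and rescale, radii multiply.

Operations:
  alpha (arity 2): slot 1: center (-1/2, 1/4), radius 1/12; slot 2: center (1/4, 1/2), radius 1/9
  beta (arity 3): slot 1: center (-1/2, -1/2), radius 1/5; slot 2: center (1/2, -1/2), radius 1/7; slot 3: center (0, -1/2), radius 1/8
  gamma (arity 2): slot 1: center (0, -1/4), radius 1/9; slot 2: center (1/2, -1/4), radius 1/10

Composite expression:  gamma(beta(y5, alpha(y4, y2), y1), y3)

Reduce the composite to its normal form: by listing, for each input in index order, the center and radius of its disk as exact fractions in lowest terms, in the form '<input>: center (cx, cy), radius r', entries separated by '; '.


Each y-disk chains the slot maps above it in gamma; radii multiply.
input y5: composing its 2 substitution steps yields center (-1/18, -11/36), radius 1/45
input y4: composing its 3 substitution steps yields center (1/21, -19/63), radius 1/756
input y2: composing its 3 substitution steps yields center (5/84, -25/84), radius 1/567
input y1: composing its 2 substitution steps yields center (0, -11/36), radius 1/72
input y3: composing its 1 substitution step yields center (1/2, -1/4), radius 1/10

y1: center (0, -11/36), radius 1/72; y2: center (5/84, -25/84), radius 1/567; y3: center (1/2, -1/4), radius 1/10; y4: center (1/21, -19/63), radius 1/756; y5: center (-1/18, -11/36), radius 1/45


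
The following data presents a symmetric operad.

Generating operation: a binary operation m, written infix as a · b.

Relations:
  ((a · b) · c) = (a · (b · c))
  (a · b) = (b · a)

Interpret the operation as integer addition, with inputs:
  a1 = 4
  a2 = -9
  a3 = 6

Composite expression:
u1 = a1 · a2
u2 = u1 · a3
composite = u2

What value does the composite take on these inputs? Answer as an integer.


1

(a1 · a2) = -5
((a1 · a2) · a3) = 1


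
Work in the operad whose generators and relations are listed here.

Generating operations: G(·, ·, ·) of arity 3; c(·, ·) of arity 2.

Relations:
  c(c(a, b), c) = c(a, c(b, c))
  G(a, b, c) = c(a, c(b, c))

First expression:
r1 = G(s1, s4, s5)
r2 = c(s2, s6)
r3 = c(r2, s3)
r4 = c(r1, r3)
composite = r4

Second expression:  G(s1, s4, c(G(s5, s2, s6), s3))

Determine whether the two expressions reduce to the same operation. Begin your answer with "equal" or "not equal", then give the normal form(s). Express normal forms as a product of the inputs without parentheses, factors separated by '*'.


equal; the common form is s1 * s4 * s5 * s2 * s6 * s3


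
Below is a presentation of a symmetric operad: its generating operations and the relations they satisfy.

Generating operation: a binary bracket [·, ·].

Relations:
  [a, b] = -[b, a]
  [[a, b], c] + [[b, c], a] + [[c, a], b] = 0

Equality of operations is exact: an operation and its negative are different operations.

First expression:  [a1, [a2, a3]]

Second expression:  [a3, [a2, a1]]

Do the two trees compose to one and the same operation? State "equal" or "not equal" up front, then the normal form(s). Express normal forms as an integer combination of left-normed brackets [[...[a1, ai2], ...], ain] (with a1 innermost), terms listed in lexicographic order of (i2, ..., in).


not equal; first: [[a1, a2], a3] - [[a1, a3], a2]; second: [[a1, a2], a3]


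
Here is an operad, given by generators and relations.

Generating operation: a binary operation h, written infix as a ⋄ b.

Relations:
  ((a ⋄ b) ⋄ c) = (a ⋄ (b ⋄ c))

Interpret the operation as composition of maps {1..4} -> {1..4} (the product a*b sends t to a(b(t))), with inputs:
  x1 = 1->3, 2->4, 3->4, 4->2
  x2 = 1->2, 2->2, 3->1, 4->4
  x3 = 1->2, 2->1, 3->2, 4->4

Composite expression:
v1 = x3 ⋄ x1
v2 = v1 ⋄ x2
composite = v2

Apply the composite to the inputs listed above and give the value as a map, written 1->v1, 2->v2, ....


1->4, 2->4, 3->2, 4->1

(x3 ⋄ x1) = 1->2, 2->4, 3->4, 4->1
((x3 ⋄ x1) ⋄ x2) = 1->4, 2->4, 3->2, 4->1


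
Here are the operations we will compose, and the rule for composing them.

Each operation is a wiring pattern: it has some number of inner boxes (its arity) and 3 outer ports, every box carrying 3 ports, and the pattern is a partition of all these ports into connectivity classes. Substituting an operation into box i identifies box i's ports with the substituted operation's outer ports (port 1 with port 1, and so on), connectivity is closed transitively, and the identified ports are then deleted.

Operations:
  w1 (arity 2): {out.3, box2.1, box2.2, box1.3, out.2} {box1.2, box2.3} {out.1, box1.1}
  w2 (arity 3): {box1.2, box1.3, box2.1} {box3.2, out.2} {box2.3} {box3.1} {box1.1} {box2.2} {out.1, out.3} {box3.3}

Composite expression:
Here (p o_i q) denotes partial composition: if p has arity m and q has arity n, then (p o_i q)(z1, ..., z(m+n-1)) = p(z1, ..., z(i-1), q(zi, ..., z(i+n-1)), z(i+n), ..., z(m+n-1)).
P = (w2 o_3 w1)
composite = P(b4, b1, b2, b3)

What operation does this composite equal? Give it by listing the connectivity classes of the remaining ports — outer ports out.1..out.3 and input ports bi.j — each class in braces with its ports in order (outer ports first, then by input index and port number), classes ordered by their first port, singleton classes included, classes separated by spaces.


Two ports join when wires chain via w2-identified ports.
after w1, the pattern on (b2, b3) reads {out.1, b2.1} {out.2, out.3, b2.3, b3.1, b3.2} {b2.2, b3.3} (out.j = its outer ports)
after w2, the pattern on (b4, b1, b2, b3) reads {out.1, out.3} {out.2, b2.3, b3.1, b3.2} {b1.1, b4.2, b4.3} {b1.2} {b1.3} {b2.1} {b2.2, b3.3} {b4.1} (out.j = its outer ports)

{out.1, out.3} {out.2, b2.3, b3.1, b3.2} {b1.1, b4.2, b4.3} {b1.2} {b1.3} {b2.1} {b2.2, b3.3} {b4.1}


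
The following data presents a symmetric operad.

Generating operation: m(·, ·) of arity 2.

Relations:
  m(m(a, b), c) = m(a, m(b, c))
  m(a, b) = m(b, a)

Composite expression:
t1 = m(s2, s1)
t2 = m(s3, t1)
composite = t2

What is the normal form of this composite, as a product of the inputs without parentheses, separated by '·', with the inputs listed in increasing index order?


Key point: m commutes, so take the s-inputs in any fixed order.
m(s2, s1) linearizes to s2 · s1
m(s3, m(s2, s1)) linearizes to s3 · s2 · s1
putting the inputs in ascending order: s1 · s2 · s3

s1 · s2 · s3


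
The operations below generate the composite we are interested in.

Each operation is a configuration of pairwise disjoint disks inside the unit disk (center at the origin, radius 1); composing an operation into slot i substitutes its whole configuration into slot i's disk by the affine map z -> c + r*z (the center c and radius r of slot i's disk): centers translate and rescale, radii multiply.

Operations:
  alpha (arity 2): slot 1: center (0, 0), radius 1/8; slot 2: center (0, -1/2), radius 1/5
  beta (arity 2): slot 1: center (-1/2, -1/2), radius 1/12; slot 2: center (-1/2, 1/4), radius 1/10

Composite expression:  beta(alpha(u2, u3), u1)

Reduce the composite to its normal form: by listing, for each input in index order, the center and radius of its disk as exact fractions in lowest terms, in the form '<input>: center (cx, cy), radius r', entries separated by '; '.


u1: center (-1/2, 1/4), radius 1/10; u2: center (-1/2, -1/2), radius 1/96; u3: center (-1/2, -13/24), radius 1/60


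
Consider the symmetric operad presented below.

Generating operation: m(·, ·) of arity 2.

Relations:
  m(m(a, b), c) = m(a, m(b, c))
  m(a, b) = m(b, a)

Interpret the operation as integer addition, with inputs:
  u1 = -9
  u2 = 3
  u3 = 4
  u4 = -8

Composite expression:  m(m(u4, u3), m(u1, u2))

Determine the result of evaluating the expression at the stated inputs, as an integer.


m(u4, u3) = -4
m(u1, u2) = -6
m(m(u4, u3), m(u1, u2)) = -10

-10


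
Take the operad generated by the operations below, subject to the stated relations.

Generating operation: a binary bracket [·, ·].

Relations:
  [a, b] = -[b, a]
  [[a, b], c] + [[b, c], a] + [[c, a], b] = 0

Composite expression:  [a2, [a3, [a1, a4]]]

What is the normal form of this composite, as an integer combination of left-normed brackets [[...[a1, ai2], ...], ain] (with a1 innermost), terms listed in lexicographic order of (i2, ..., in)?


[[[a1, a4], a3], a2]

Left-normed coefficients sit on the a1-initial expansion words.
Composite bracket: [a2, [a3, [a1, a4]]]
Full expansion: 8 signed words from ab - ba (2^3 = 8).
Coefficients come from the a1-initial words:
  the word a1a4a3a2 carries sign +1 and contributes +[[[a1, a4], a3], a2]


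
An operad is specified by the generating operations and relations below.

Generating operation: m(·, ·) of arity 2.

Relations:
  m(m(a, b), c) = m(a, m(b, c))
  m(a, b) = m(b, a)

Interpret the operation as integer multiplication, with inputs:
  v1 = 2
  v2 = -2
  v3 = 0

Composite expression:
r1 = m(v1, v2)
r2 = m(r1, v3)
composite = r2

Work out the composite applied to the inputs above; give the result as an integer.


m(v1, v2) = -4
m(m(v1, v2), v3) = 0

0


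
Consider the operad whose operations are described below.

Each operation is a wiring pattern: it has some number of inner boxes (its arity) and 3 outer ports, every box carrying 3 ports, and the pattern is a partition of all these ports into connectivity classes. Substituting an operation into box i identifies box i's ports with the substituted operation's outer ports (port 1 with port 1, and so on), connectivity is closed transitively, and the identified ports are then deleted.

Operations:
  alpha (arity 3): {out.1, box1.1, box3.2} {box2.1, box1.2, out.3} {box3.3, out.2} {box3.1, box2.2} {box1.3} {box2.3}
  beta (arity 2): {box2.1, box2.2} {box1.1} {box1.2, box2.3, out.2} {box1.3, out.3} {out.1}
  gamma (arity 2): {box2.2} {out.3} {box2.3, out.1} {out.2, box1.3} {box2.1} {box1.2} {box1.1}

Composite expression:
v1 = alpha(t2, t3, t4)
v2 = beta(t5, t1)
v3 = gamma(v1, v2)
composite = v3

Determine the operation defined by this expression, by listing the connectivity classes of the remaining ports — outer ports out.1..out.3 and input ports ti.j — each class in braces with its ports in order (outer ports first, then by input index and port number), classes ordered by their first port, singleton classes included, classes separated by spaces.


{out.1, t5.3} {out.2, t2.2, t3.1} {out.3} {t1.1, t1.2} {t1.3, t5.2} {t2.1, t4.2} {t2.3} {t3.2, t4.1} {t3.3} {t4.3} {t5.1}

After gluing at gamma, chains via deleted ports link the t-ports.
through alpha, on inputs (t2, t3, t4): {out.1, t2.1, t4.2} {out.2, t4.3} {out.3, t2.2, t3.1} {t2.3} {t3.2, t4.1} {t3.3} (out.j = stage outer ports)
through beta, on inputs (t5, t1): {out.1} {out.2, t1.3, t5.2} {out.3, t5.3} {t1.1, t1.2} {t5.1} (out.j = stage outer ports)
through gamma, on inputs (t2, t3, t4, t5, t1): {out.1, t5.3} {out.2, t2.2, t3.1} {out.3} {t1.1, t1.2} {t1.3, t5.2} {t2.1, t4.2} {t2.3} {t3.2, t4.1} {t3.3} {t4.3} {t5.1} (out.j = stage outer ports)


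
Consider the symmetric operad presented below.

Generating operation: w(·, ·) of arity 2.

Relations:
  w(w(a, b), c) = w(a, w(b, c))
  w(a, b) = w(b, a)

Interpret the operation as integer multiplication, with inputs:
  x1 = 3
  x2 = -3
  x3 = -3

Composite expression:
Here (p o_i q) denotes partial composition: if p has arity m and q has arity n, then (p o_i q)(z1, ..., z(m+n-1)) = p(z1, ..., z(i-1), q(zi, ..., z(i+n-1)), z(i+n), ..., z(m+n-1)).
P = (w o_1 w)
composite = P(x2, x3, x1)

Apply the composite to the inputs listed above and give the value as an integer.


27

w(x2, x3) = 9
w(w(x2, x3), x1) = 27


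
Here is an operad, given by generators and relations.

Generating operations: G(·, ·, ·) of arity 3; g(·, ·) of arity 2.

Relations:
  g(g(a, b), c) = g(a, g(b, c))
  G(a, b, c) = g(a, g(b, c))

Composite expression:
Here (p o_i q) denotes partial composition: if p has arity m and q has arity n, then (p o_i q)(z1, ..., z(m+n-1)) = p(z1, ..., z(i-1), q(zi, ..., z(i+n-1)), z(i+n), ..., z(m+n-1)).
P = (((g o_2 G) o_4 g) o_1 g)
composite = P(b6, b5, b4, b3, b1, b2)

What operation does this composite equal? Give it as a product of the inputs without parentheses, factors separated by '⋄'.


b6 ⋄ b5 ⋄ b4 ⋄ b3 ⋄ b1 ⋄ b2

Associativity of g dissolves the nesting; only the b-input order survives.
g(b6, b5) spells out as b6 ⋄ b5
g(b1, b2) spells out as b1 ⋄ b2
G(b4, b3, g(b1, b2)) spells out as b4 ⋄ b3 ⋄ b1 ⋄ b2
g(g(b6, b5), G(b4, b3, g(b1, b2))) spells out as b6 ⋄ b5 ⋄ b4 ⋄ b3 ⋄ b1 ⋄ b2


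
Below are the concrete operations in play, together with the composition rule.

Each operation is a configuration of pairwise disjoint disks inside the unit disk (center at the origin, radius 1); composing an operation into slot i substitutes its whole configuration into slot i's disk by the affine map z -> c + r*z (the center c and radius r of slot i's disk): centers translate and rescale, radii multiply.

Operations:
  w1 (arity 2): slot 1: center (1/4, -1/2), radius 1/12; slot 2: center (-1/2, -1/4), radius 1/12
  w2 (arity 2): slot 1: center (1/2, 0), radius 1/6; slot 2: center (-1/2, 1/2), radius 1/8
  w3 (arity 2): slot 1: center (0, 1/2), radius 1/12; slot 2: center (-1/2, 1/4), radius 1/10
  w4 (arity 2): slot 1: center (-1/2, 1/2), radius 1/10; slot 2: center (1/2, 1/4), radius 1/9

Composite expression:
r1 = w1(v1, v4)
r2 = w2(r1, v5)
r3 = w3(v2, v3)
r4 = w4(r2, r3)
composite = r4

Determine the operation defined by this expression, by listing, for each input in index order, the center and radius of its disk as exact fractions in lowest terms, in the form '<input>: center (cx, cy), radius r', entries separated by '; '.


Affine substitution under w4: radii multiply and v-centers shift.
v1 passes through 3 substitutions, ending at center (-107/240, 59/120), radius 1/720
v4 passes through 3 substitutions, ending at center (-11/24, 119/240), radius 1/720
v5 passes through 2 substitutions, ending at center (-11/20, 11/20), radius 1/80
v2 passes through 2 substitutions, ending at center (1/2, 11/36), radius 1/108
v3 passes through 2 substitutions, ending at center (4/9, 5/18), radius 1/90

v1: center (-107/240, 59/120), radius 1/720; v2: center (1/2, 11/36), radius 1/108; v3: center (4/9, 5/18), radius 1/90; v4: center (-11/24, 119/240), radius 1/720; v5: center (-11/20, 11/20), radius 1/80


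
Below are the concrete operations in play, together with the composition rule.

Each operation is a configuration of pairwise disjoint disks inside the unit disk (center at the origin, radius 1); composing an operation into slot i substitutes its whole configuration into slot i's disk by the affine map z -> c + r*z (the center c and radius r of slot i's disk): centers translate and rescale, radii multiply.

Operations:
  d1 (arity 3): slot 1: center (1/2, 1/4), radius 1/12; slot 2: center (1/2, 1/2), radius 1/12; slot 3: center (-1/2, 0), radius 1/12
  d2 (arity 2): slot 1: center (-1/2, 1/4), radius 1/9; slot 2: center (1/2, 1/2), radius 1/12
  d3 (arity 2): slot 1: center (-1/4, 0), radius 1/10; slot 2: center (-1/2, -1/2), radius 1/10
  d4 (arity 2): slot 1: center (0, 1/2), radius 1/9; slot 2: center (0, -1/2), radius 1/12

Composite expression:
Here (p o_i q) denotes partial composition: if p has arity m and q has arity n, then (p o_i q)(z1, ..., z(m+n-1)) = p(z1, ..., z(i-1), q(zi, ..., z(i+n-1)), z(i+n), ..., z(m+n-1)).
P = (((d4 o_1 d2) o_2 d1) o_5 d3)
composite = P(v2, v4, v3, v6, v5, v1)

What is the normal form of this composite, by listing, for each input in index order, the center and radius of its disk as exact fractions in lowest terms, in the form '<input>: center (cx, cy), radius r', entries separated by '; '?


v1: center (-1/24, -13/24), radius 1/120; v2: center (-1/18, 19/36), radius 1/81; v3: center (13/216, 121/216), radius 1/1296; v4: center (13/216, 241/432), radius 1/1296; v5: center (-1/48, -1/2), radius 1/120; v6: center (11/216, 5/9), radius 1/1296

Follow each v-input down from d4: c' goes to c + r*c', radius to r*r'.
input v2: composing its 2 substitution steps yields center (-1/18, 19/36), radius 1/81
input v4: composing its 3 substitution steps yields center (13/216, 241/432), radius 1/1296
input v3: composing its 3 substitution steps yields center (13/216, 121/216), radius 1/1296
input v6: composing its 3 substitution steps yields center (11/216, 5/9), radius 1/1296
input v5: composing its 2 substitution steps yields center (-1/48, -1/2), radius 1/120
input v1: composing its 2 substitution steps yields center (-1/24, -13/24), radius 1/120


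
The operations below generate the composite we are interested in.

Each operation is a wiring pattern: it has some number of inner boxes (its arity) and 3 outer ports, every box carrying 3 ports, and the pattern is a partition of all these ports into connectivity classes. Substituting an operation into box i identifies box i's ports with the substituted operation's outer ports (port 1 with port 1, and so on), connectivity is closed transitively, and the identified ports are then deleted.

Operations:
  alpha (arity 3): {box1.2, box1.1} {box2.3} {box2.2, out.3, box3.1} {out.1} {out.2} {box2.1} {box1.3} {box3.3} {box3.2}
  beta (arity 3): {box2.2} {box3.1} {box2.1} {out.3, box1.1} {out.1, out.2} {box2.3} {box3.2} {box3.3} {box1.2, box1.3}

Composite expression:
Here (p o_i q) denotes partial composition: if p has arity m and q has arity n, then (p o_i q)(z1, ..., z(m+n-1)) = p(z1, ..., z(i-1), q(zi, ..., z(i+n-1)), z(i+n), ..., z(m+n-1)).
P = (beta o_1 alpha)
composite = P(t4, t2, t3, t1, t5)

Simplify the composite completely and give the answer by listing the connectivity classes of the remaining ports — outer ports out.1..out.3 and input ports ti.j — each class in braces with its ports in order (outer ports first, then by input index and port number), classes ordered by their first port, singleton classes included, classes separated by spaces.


{out.1, out.2} {out.3} {t1.1} {t1.2} {t1.3} {t2.1} {t2.2, t3.1} {t2.3} {t3.2} {t3.3} {t4.1, t4.2} {t4.3} {t5.1} {t5.2} {t5.3}

Treat the ports identified at beta as solder joints: merge, then drop.
stage alpha: inputs (t4, t2, t3), connectivity {out.1} {out.2} {out.3, t2.2, t3.1} {t2.1} {t2.3} {t3.2} {t3.3} {t4.1, t4.2} {t4.3}, out.j its boundary
stage beta: inputs (t4, t2, t3, t1, t5), connectivity {out.1, out.2} {out.3} {t1.1} {t1.2} {t1.3} {t2.1} {t2.2, t3.1} {t2.3} {t3.2} {t3.3} {t4.1, t4.2} {t4.3} {t5.1} {t5.2} {t5.3}, out.j its boundary
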